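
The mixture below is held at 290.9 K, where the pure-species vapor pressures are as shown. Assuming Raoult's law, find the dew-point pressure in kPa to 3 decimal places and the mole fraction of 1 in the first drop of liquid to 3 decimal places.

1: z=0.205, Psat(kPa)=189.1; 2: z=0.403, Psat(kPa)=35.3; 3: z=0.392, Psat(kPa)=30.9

At the dew point ψ → 1, so Σzᵢ/Kᵢ = 1 with Kᵢ = Pᵢˢᵃᵗ/P ⇒ 1/P = Σzᵢ/Pᵢˢᵃᵗ.
1/P = 0.205/189.1 + 0.403/35.3 + 0.392/30.9 = 0.025187 ⇒ P = 39.704 kPa
xᵢ = zᵢP/Pᵢˢᵃᵗ ⇒ x_1 = 0.205·39.704/189.1 = 0.043

Pdew = 39.704 kPa, x_1 = 0.043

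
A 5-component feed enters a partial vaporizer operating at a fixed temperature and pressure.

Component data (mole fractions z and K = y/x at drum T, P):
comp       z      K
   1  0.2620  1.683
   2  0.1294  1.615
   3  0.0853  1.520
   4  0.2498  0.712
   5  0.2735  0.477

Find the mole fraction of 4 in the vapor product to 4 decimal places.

Newton–Raphson from β = 0.5:
  β = 0.5000: g = -0.04827, g' = -0.2765 → β = 0.3254
  β = 0.3254: g = -0.00111, g' = -0.2665 → β = 0.3213
Converged at β = 0.3213.
Compositions from xᵢ = zᵢ/(1+β(Kᵢ−1)), yᵢ = Kᵢxᵢ:
  1: x = 0.2149, y = 0.3616
  2: x = 0.1081, y = 0.1745
  3: x = 0.0731, y = 0.1111
  4: x = 0.2753, y = 0.1960
  5: x = 0.3287, y = 0.1568

y_4 = 0.1960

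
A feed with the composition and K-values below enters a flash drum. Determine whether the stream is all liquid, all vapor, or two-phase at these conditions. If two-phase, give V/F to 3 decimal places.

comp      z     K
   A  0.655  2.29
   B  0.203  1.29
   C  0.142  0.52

all vapor

ΣzᵢKᵢ = 1.836; Σzᵢ/Kᵢ = 0.716.
Since Σzᵢ/Kᵢ < 1 the mixture is above its dew point — single vapor phase.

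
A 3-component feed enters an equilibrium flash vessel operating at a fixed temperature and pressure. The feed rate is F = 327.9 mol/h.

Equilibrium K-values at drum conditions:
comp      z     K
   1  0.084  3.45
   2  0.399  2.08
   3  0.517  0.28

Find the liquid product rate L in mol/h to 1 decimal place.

Rachford–Rice: g(V/F) = Σ zᵢ(Kᵢ−1)/(1+V/F(Kᵢ−1)) = 0.
Feasibility: ΣzᵢKᵢ = 1.264, Σzᵢ/Kᵢ = 2.063 — both > 1, two phases present.
Newton iteration, V/F⁰ = 0.52:
  V/F = 0.520: g = -0.2286, g' = -0.973 → V/F = 0.285
  V/F = 0.285: g = -0.0178, g' = -0.871 → V/F = 0.265
Converged at V/F = 0.265.
Then V = V/F·F = 0.2648·327.9 = 86.8 mol/h and L = F − V = 241.1 mol/h.

L = 241.1 mol/h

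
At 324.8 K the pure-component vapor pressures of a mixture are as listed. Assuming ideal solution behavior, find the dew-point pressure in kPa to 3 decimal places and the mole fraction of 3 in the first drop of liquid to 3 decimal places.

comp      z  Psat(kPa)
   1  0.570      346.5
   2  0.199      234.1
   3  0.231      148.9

Pdew = 247.129 kPa, x_3 = 0.383

At the dew point ψ → 1, so Σzᵢ/Kᵢ = 1 with Kᵢ = Pᵢˢᵃᵗ/P ⇒ 1/P = Σzᵢ/Pᵢˢᵃᵗ.
1/P = 0.570/346.5 + 0.199/234.1 + 0.231/148.9 = 0.004046 ⇒ P = 247.129 kPa
xᵢ = zᵢP/Pᵢˢᵃᵗ ⇒ x_3 = 0.231·247.129/148.9 = 0.383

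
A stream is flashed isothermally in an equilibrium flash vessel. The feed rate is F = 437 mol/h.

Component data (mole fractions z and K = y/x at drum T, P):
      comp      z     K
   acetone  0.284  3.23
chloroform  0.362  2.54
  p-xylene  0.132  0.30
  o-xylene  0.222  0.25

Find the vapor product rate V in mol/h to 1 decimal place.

V = 300.0 mol/h

Let β = V/F and solve Σ zᵢ(Kᵢ−1)/(1+β(Kᵢ−1)) = 0.
g(0) = ΣzᵢKᵢ − 1 = 0.932 and g(1) = 1 − Σzᵢ/Kᵢ = -0.558, so a root lies in (0, 1).
Newton iteration, β⁰ = 0.5:
  β = 0.500: g = 0.2058, g' = -1.063 → β = 0.694
  β = 0.694: g = -0.0085, g' = -1.206 → β = 0.687
Converged at β = 0.687.
Then V = β·F = 0.6866·437 = 300.0 mol/h and L = F − V = 137.0 mol/h.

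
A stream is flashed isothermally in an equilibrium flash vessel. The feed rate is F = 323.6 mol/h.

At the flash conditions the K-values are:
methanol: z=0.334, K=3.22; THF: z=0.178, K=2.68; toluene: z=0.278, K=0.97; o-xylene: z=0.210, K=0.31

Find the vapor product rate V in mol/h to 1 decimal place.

V = 282.7 mol/h

Let ψ = V/F and solve Σ zᵢ(Kᵢ−1)/(1+ψ(Kᵢ−1)) = 0.
Feasibility: ΣzᵢKᵢ = 1.887, Σzᵢ/Kᵢ = 1.134 — both > 1, two phases present.
Newton–Raphson from ψ = 0.5:
  ψ = 0.500: g = 0.2842, g' = -0.751 → ψ = 0.878
  ψ = 0.878: g = -0.0042, g' = -0.916 → ψ = 0.874
Converged at ψ = 0.874.
Then V = ψ·F = 0.8737·323.6 = 282.7 mol/h and L = F − V = 40.9 mol/h.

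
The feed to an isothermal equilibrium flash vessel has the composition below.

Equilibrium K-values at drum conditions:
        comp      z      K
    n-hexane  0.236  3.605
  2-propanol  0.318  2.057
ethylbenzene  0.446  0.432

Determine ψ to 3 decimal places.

Rachford–Rice: g(ψ) = Σ zᵢ(Kᵢ−1)/(1+ψ(Kᵢ−1)) = 0.
g(0) = ΣzᵢKᵢ − 1 = 0.698 and g(1) = 1 − Σzᵢ/Kᵢ = -0.252, so a root lies in (0, 1).
Iterate (Newton) starting at ψ = 0.5:
  ψ = 0.500: g = 0.1331, g' = -0.735 → ψ = 0.681
  ψ = 0.681: g = 0.0038, g' = -0.711 → ψ = 0.687
Converged at ψ = 0.687.

ψ = 0.687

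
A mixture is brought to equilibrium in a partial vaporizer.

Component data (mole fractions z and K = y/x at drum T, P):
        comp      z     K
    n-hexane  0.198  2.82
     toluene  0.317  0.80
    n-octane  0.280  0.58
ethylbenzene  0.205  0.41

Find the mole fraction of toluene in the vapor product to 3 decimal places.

Rachford–Rice: g(β) = Σ zᵢ(Kᵢ−1)/(1+β(Kᵢ−1)) = 0.
Feasibility: ΣzᵢKᵢ = 1.058, Σzᵢ/Kᵢ = 1.449 — both > 1, two phases present.
Newton–Raphson from β = 0.5:
  β = 0.500: g = -0.2022, g' = -0.418 → β = 0.016
  β = 0.016: g = 0.0457, g' = -0.754 → β = 0.077
  β = 0.077: g = 0.0034, g' = -0.649 → β = 0.082
Converged at β = 0.082.
Compositions from xᵢ = zᵢ/(1+β(Kᵢ−1)), yᵢ = Kᵢxᵢ:
  n-hexane: x = 0.172, y = 0.486
  toluene: x = 0.322, y = 0.258
  n-octane: x = 0.290, y = 0.168
  ethylbenzene: x = 0.215, y = 0.088

y_toluene = 0.258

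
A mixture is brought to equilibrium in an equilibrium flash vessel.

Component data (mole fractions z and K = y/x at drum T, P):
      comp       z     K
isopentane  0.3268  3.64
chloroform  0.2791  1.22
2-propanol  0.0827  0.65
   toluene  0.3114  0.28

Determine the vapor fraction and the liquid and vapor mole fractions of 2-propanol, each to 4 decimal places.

Material balance + equilibrium reduce to Σ zᵢ(Kᵢ−1)/(1+ψ(Kᵢ−1)) = 0.
g(0) = ΣzᵢKᵢ − 1 = 0.6710 and g(1) = 1 − Σzᵢ/Kᵢ = -0.5579, so a root lies in (0, 1).
Newton–Raphson from ψ = 0.54:
  ψ = 0.5400: g = 0.00805, g' = -0.8455 → ψ = 0.5495
Converged at ψ = 0.5495.
Compositions from xᵢ = zᵢ/(1+ψ(Kᵢ−1)), yᵢ = Kᵢxᵢ:
  isopentane: x = 0.1334, y = 0.4854
  chloroform: x = 0.2490, y = 0.3038
  2-propanol: x = 0.1024, y = 0.0666
  toluene: x = 0.5153, y = 0.1443

ψ = 0.5495, x_2-propanol = 0.1024, y_2-propanol = 0.0666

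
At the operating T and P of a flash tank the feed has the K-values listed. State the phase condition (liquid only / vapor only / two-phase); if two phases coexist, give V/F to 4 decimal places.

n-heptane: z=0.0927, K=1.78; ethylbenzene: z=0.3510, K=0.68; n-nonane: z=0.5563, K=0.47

ΣzᵢKᵢ = 0.6651; Σzᵢ/Kᵢ = 1.7519.
Since ΣzᵢKᵢ < 1 the mixture is below its bubble point — single liquid phase.

liquid only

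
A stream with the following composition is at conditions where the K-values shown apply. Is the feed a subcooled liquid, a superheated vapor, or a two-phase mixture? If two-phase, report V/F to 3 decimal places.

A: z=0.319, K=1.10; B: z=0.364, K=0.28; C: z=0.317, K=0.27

ΣzᵢKᵢ = 0.538; Σzᵢ/Kᵢ = 2.764.
Since ΣzᵢKᵢ < 1 the mixture is below its bubble point — single liquid phase.

subcooled liquid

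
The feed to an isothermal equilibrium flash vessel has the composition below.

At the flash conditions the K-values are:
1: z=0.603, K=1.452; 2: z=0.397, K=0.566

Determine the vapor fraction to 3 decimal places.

ψ = 0.511

Let ψ = V/F and solve Σ zᵢ(Kᵢ−1)/(1+ψ(Kᵢ−1)) = 0.
g(0) = ΣzᵢKᵢ − 1 = 0.100 and g(1) = 1 − Σzᵢ/Kᵢ = -0.117, so a root lies in (0, 1).
Binary case is linear: z₁(K₁−1)(1+ψ(K₂−1)) + z₂(K₂−1)(1+ψ(K₁−1)) = 0
⇒ ψ = [z₁(K₁−1)+z₂(K₂−1)] / [−(K₁−1)(K₂−1)] = 0.1003/0.1962 = 0.511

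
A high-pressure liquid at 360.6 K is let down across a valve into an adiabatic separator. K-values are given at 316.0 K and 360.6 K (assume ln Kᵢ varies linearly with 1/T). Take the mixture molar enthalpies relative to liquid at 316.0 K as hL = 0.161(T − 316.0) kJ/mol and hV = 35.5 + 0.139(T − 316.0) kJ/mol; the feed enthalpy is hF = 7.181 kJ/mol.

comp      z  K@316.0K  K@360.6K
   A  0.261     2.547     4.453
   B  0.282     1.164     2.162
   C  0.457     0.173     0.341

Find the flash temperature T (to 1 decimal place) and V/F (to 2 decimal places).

Adiabatic flash: solve Rachford–Rice at each trial T, then check hF = ψ·hV(T) + (1−ψ)·hL(T).
  T = 316.0 K: K = (2.547, 1.164, 0.173), RR gives ψ = 0.080, H_out = 2.850 kJ/mol
  T = 360.6 K: K = (4.453, 2.162, 0.341), RR gives ψ = 0.588, H_out = 27.491 kJ/mol
  T = 338.3 K: K = (3.430, 1.619, 0.248), RR gives ψ = 0.370, H_out = 16.551 kJ/mol
  T = 327.1 K: K = (2.969, 1.380, 0.208), RR gives ψ = 0.240, H_out = 10.266 kJ/mol
  T = 321.6 K: K = (2.755, 1.270, 0.190), RR gives ψ = 0.166, H_out = 6.782 kJ/mol
  T = 324.4 K: K = (2.863, 1.325, 0.199), RR gives ψ = 0.205, H_out = 8.596 kJ/mol
  T = 323.0 K: K = (2.809, 1.297, 0.195), RR gives ψ = 0.186, H_out = 7.700 kJ/mol
Linear interpolation between T = 321.6 (H_out = 6.782) and T = 323.0 (H_out = 7.700) on hF = 7.181 gives T ≈ 322.2 K, at which ψ = 0.17.

T = 322.2 K, V/F = 0.17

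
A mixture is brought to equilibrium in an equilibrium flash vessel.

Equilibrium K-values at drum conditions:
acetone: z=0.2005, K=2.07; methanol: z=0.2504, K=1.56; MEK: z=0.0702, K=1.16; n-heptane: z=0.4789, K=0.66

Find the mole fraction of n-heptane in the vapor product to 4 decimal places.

Rachford–Rice: g(ψ) = Σ zᵢ(Kᵢ−1)/(1+ψ(Kᵢ−1)) = 0.
Feasibility: ΣzᵢKᵢ = 1.2032, Σzᵢ/Kᵢ = 1.0435 — both > 1, two phases present.
Newton–Raphson from ψ = 0.61:
  ψ = 0.6100: g = 0.03913, g' = -0.2173 → ψ = 0.7901
  ψ = 0.7901: g = 0.00081, g' = -0.2101 → ψ = 0.7939
Converged at ψ = 0.7939.
Compositions from xᵢ = zᵢ/(1+ψ(Kᵢ−1)), yᵢ = Kᵢxᵢ:
  acetone: x = 0.1084, y = 0.2244
  methanol: x = 0.1733, y = 0.2704
  MEK: x = 0.0623, y = 0.0723
  n-heptane: x = 0.6560, y = 0.4329

y_n-heptane = 0.4329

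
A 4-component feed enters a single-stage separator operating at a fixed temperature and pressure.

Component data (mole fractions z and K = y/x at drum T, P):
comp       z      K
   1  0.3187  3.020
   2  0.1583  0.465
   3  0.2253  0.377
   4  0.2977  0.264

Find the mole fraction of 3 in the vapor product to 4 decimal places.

y_3 = 0.0937

Let ψ = V/F and solve Σ zᵢ(Kᵢ−1)/(1+ψ(Kᵢ−1)) = 0.
g(0) = ΣzᵢKᵢ − 1 = 0.1996 and g(1) = 1 − Σzᵢ/Kᵢ = -1.1712, so a root lies in (0, 1).
Newton–Raphson from ψ = 0.38:
  ψ = 0.3800: g = -0.23017, g' = -0.9485 → ψ = 0.1373
  ψ = 0.1373: g = 0.01532, g' = -1.1539 → ψ = 0.1506
  ψ = 0.1506: g = 0.00017, g' = -1.1286 → ψ = 0.1508
Converged at ψ = 0.1508.
Compositions from xᵢ = zᵢ/(1+ψ(Kᵢ−1)), yᵢ = Kᵢxᵢ:
  1: x = 0.2443, y = 0.7378
  2: x = 0.1722, y = 0.0801
  3: x = 0.2487, y = 0.0937
  4: x = 0.3349, y = 0.0884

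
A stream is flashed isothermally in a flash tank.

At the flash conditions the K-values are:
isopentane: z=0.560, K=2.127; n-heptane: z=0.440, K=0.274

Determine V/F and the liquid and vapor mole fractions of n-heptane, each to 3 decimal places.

Material balance + equilibrium reduce to Σ zᵢ(Kᵢ−1)/(1+V/F(Kᵢ−1)) = 0.
Check two-phase: ΣzᵢKᵢ = 1.312 > 1 and Σzᵢ/Kᵢ = 1.869 > 1, so g(0) = 0.312 > 0 and g(1) = -0.869 < 0.
Iterate (Newton) starting at V/F = 0.5:
  V/F = 0.500: g = -0.0978, g' = -0.863 → V/F = 0.387
  V/F = 0.387: g = -0.0045, g' = -0.793 → V/F = 0.381
Converged at V/F = 0.381.
Compositions from xᵢ = zᵢ/(1+V/F(Kᵢ−1)), yᵢ = Kᵢxᵢ:
  isopentane: x = 0.392, y = 0.833
  n-heptane: x = 0.608, y = 0.167

V/F = 0.381, x_n-heptane = 0.608, y_n-heptane = 0.167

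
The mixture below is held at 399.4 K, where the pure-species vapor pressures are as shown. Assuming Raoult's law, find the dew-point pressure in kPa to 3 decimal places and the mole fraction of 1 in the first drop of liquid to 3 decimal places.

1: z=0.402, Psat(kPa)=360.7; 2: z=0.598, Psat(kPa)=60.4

At the dew point ψ → 1, so Σzᵢ/Kᵢ = 1 with Kᵢ = Pᵢˢᵃᵗ/P ⇒ 1/P = Σzᵢ/Pᵢˢᵃᵗ.
1/P = 0.402/360.7 + 0.598/60.4 = 0.011015 ⇒ P = 90.784 kPa
xᵢ = zᵢP/Pᵢˢᵃᵗ ⇒ x_1 = 0.402·90.784/360.7 = 0.101

Pdew = 90.784 kPa, x_1 = 0.101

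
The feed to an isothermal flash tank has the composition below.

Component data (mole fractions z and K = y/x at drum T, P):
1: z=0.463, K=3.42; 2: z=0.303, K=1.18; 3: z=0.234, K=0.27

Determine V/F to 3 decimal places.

V/F = 0.818

Newton–Raphson from V/F = 0.32:
  V/F = 0.320: g = 0.4601, g' = -1.082 → V/F = 0.745
  V/F = 0.745: g = 0.0732, g' = -0.952 → V/F = 0.822
  V/F = 0.822: g = -0.0048, g' = -1.091 → V/F = 0.818
Converged at V/F = 0.818.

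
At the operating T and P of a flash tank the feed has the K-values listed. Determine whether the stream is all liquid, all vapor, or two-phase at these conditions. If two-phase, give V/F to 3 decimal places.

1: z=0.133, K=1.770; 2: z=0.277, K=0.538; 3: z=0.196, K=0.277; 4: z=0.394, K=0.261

ΣzᵢKᵢ = 0.542; Σzᵢ/Kᵢ = 2.807.
Since ΣzᵢKᵢ < 1 the mixture is below its bubble point — single liquid phase.

all liquid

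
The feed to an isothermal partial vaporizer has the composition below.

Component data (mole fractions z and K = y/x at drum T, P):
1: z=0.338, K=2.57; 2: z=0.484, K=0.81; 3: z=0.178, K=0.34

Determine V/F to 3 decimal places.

Iterate (Newton) starting at V/F = 0.48:
  V/F = 0.480: g = 0.0295, g' = -0.458 → V/F = 0.544
  V/F = 0.544: g = 0.0002, g' = -0.453 → V/F = 0.545
Converged at V/F = 0.545.

V/F = 0.545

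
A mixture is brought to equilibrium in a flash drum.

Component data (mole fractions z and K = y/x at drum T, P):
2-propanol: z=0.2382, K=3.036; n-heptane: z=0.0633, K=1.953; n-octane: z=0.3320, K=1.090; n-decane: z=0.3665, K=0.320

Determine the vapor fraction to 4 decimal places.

ψ = 0.3961

Rachford–Rice: g(ψ) = Σ zᵢ(Kᵢ−1)/(1+ψ(Kᵢ−1)) = 0.
Check two-phase: ΣzᵢKᵢ = 1.3260 > 1 and Σzᵢ/Kᵢ = 1.5608 > 1, so g(0) = 0.3260 > 0 and g(1) = -0.5608 < 0.
Newton iteration, ψ⁰ = 0.5:
  ψ = 0.5000: g = -0.06783, g' = -0.6604 → ψ = 0.3973
  ψ = 0.3973: g = -0.00075, g' = -0.6527 → ψ = 0.3961
Converged at ψ = 0.3961.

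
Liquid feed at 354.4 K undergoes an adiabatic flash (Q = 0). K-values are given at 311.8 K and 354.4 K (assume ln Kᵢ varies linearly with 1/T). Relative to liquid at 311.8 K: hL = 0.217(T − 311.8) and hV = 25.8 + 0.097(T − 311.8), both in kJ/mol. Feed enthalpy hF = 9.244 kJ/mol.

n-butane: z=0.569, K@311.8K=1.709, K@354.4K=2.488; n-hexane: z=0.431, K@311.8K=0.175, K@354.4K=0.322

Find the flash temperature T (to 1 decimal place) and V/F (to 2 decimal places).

T = 324.8 K, V/F = 0.26

Adiabatic flash: solve Rachford–Rice at each trial T, then check hF = ψ·hV(T) + (1−ψ)·hL(T).
  T = 311.8 K: K = (1.709, 0.175), RR gives ψ = 0.082, H_out = 2.110 kJ/mol
  T = 354.4 K: K = (2.488, 0.322), RR gives ψ = 0.550, H_out = 20.614 kJ/mol
  T = 333.1 K: K = (2.087, 0.242), RR gives ψ = 0.354, H_out = 12.855 kJ/mol
  T = 322.5 K: K = (1.896, 0.207), RR gives ψ = 0.236, H_out = 8.117 kJ/mol
  T = 327.8 K: K = (1.991, 0.224), RR gives ψ = 0.298, H_out = 10.595 kJ/mol
  T = 325.1 K: K = (1.942, 0.215), RR gives ψ = 0.268, H_out = 9.364 kJ/mol
  T = 323.8 K: K = (1.919, 0.211), RR gives ψ = 0.252, H_out = 8.749 kJ/mol
Linear interpolation between T = 323.8 (H_out = 8.749) and T = 325.1 (H_out = 9.364) on hF = 9.244 gives T ≈ 324.8 K, at which ψ = 0.26.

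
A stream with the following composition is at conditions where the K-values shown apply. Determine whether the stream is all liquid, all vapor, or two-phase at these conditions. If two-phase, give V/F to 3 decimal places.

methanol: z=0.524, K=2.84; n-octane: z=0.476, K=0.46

ΣzᵢKᵢ = 1.707; Σzᵢ/Kᵢ = 1.219.
Both exceed 1, so a two-phase solution exists.
Rachford–Rice: g(ψ) = Σ zᵢ(Kᵢ−1)/(1+ψ(Kᵢ−1)) = 0.
Newton–Raphson from ψ = 0.5:
  ψ = 0.500: g = 0.1501, g' = -0.742 → ψ = 0.702
  ψ = 0.702: g = 0.0065, g' = -0.698 → ψ = 0.712
Converged at ψ = 0.712.

two-phase, V/F = 0.712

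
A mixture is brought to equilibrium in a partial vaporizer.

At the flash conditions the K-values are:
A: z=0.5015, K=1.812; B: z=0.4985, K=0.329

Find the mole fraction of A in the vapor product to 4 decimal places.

Newton–Raphson from ψ = 0.5:
  ψ = 0.5000: g = -0.21375, g' = -0.6756 → ψ = 0.1836
  ψ = 0.1836: g = -0.02711, g' = -0.5424 → ψ = 0.1336
  ψ = 0.1336: g = -0.00008, g' = -0.5399 → ψ = 0.1335
Converged at ψ = 0.1335.
Compositions from xᵢ = zᵢ/(1+ψ(Kᵢ−1)), yᵢ = Kᵢxᵢ:
  A: x = 0.4525, y = 0.8199
  B: x = 0.5475, y = 0.1801

y_A = 0.8199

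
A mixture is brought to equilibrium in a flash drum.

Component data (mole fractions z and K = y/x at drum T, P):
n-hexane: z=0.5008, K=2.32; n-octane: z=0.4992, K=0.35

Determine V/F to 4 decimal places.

V/F = 0.3923

Newton iteration, V/F⁰ = 0.42:
  V/F = 0.4200: g = -0.02105, g' = -0.7602 → V/F = 0.3923
Converged at V/F = 0.3923.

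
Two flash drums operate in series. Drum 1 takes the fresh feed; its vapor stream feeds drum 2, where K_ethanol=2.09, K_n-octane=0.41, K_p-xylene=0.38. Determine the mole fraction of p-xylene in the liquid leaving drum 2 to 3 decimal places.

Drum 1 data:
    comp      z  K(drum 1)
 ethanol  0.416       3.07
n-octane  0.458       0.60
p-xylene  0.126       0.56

Drum 1:
Material balance + equilibrium reduce to Σ zᵢ(Kᵢ−1)/(1+ψ₁(Kᵢ−1)) = 0.
Feasibility: ΣzᵢKᵢ = 1.622, Σzᵢ/Kᵢ = 1.124 — both > 1, two phases present.
Iterate (Newton) starting at ψ₁ = 0.6:
  ψ₁ = 0.600: g = 0.0677, g' = -0.527 → ψ₁ = 0.729
  ψ₁ = 0.729: g = 0.0032, g' = -0.482 → ψ₁ = 0.735
Converged at ψ₁ = 0.735.
Drum-1 compositions:
  ethanol: x = 0.165, y = 0.506
  n-octane: x = 0.649, y = 0.389
  p-xylene: x = 0.186, y = 0.104
Drum-2 feed = drum-1 vapor: z₂ = (0.5064, 0.3893, 0.1043).
Drum 2:
Let ψ₂ = V/F and solve Σ zᵢ(Kᵢ−1)/(1+ψ₂(Kᵢ−1)) = 0.
Check two-phase: ΣzᵢKᵢ = 1.258 > 1 and Σzᵢ/Kᵢ = 1.466 > 1, so g(0) = 0.258 > 0 and g(1) = -0.466 < 0.
Newton–Raphson from ψ₂ = 0.5:
  ψ₂ = 0.500: g = -0.0622, g' = -0.609 → ψ₂ = 0.398
  ψ₂ = 0.398: g = -0.0009, g' = -0.595 → ψ₂ = 0.396
Converged at ψ₂ = 0.396.
  ethanol: x = 0.354, y = 0.739
  n-octane: x = 0.508, y = 0.208
  p-xylene: x = 0.138, y = 0.053

x_p-xylene (drum 2) = 0.138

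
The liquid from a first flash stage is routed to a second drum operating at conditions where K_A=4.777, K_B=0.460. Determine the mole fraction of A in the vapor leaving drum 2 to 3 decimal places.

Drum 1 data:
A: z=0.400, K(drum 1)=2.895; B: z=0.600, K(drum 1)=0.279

Drum 1:
Material balance + equilibrium reduce to Σ zᵢ(Kᵢ−1)/(1+ψ₁(Kᵢ−1)) = 0.
g(0) = ΣzᵢKᵢ − 1 = 0.325 and g(1) = 1 − Σzᵢ/Kᵢ = -1.289, so a root lies in (0, 1).
Newton iteration, ψ₁⁰ = 0.5:
  ψ₁ = 0.500: g = -0.2872, g' = -1.141 → ψ₁ = 0.248
  ψ₁ = 0.248: g = -0.0115, g' = -1.127 → ψ₁ = 0.238
Converged at ψ₁ = 0.238.
Drum-1 compositions:
  A: x = 0.276, y = 0.798
  B: x = 0.724, y = 0.202
Drum-2 feed = drum-1 liquid: z₂ = (0.2756, 0.7244).
Drum 2:
Rachford–Rice: g(ψ₂) = Σ zᵢ(Kᵢ−1)/(1+ψ₂(Kᵢ−1)) = 0.
g(0) = ΣzᵢKᵢ − 1 = 0.650 and g(1) = 1 − Σzᵢ/Kᵢ = -0.632, so a root lies in (0, 1).
Iterate (Newton) starting at ψ₂ = 0.4:
  ψ₂ = 0.400: g = -0.0843, g' = -0.967 → ψ₂ = 0.313
  ψ₂ = 0.313: g = 0.0065, g' = -1.132 → ψ₂ = 0.319
Converged at ψ₂ = 0.319.
  A: x = 0.125, y = 0.598
  B: x = 0.875, y = 0.402

y_A (drum 2) = 0.598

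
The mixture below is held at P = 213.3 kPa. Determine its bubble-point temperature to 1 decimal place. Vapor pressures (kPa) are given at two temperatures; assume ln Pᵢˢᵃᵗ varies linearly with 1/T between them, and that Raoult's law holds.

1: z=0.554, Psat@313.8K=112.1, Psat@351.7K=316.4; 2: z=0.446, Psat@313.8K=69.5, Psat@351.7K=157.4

Bubble-point temperature: ΣzᵢPᵢˢᵃᵗ(T) = P. Interpolate ln Pᵢˢᵃᵗ = aᵢ + bᵢ/T.
  T = 313.8 K: ΣzᵢPᵢˢᵃᵗ = 93.10 kPa
  T = 351.7 K: ΣzᵢPᵢˢᵃᵗ = 245.49 kPa
  T = 332.8 K: ΣzᵢPᵢˢᵃᵗ = 155.41 kPa
  T = 342.2 K: ΣzᵢPᵢˢᵃᵗ = 196.27 kPa
  T = 346.9 K: ΣzᵢPᵢˢᵃᵗ = 219.56 kPa
  T = 344.5 K: ΣzᵢPᵢˢᵃᵗ = 207.42 kPa
Interpolating between 344.5 K and 346.9 K gives T ≈ 345.7 K.

T = 345.7 K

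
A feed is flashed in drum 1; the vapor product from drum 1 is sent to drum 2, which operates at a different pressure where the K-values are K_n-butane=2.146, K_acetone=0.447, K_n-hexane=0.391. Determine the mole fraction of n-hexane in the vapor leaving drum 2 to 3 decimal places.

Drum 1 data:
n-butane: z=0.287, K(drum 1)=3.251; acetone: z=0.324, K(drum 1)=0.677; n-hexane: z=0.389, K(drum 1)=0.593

y_n-hexane (drum 2) = 0.137

Drum 1:
Material balance + equilibrium reduce to Σ zᵢ(Kᵢ−1)/(1+ψ₁(Kᵢ−1)) = 0.
g(0) = ΣzᵢKᵢ − 1 = 0.383 and g(1) = 1 − Σzᵢ/Kᵢ = -0.223, so a root lies in (0, 1).
Newton–Raphson from ψ₁ = 0.69:
  ψ₁ = 0.690: g = -0.1018, g' = -0.404 → ψ₁ = 0.438
  ψ₁ = 0.438: g = 0.0108, g' = -0.510 → ψ₁ = 0.459
Converged at ψ₁ = 0.459.
Drum-1 compositions:
  n-butane: x = 0.141, y = 0.459
  acetone: x = 0.380, y = 0.258
  n-hexane: x = 0.478, y = 0.284
Drum-2 feed = drum-1 vapor: z₂ = (0.4587, 0.2576, 0.2837).
Drum 2:
Iterate (Newton) starting at ψ₂ = 0.5:
  ψ₂ = 0.500: g = -0.1111, g' = -0.611 → ψ₂ = 0.318
  ψ₂ = 0.318: g = -0.0020, g' = -0.601 → ψ₂ = 0.315
Converged at ψ₂ = 0.315.
  n-butane: x = 0.337, y = 0.723
  acetone: x = 0.312, y = 0.139
  n-hexane: x = 0.351, y = 0.137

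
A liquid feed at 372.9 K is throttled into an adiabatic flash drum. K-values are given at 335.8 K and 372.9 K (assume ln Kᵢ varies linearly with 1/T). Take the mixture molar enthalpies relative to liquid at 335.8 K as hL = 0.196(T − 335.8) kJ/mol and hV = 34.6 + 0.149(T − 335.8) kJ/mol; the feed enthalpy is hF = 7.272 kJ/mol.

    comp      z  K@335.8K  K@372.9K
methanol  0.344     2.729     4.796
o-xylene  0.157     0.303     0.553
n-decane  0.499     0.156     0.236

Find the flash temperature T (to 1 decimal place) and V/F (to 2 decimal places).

Adiabatic flash: solve Rachford–Rice at each trial T, then check hF = ψ·hV(T) + (1−ψ)·hL(T).
  T = 335.8 K: K = (2.729, 0.303, 0.156), RR gives ψ = 0.046, H_out = 1.585 kJ/mol
  T = 372.9 K: K = (4.796, 0.553, 0.236), RR gives ψ = 0.322, H_out = 17.851 kJ/mol
  T = 354.4 K: K = (3.674, 0.416, 0.194), RR gives ψ = 0.210, H_out = 10.740 kJ/mol
  T = 345.1 K: K = (3.179, 0.357, 0.175), RR gives ψ = 0.138, H_out = 6.552 kJ/mol
  T = 349.8 K: K = (3.424, 0.386, 0.184), RR gives ψ = 0.177, H_out = 8.742 kJ/mol
  T = 347.5 K: K = (3.303, 0.371, 0.179), RR gives ψ = 0.159, H_out = 7.692 kJ/mol
Linear interpolation between T = 345.1 (H_out = 6.552) and T = 347.5 (H_out = 7.692) on hF = 7.272 gives T ≈ 346.6 K, at which ψ = 0.15.

T = 346.6 K, V/F = 0.15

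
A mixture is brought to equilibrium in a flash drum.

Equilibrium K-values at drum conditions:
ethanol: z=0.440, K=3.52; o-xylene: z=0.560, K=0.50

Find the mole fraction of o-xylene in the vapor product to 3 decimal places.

Iterate (Newton) starting at ψ = 0.5:
  ψ = 0.500: g = 0.1173, g' = -0.796 → ψ = 0.647
  ψ = 0.647: g = 0.0074, g' = -0.710 → ψ = 0.658
Converged at ψ = 0.658.
Compositions from xᵢ = zᵢ/(1+ψ(Kᵢ−1)), yᵢ = Kᵢxᵢ:
  ethanol: x = 0.166, y = 0.583
  o-xylene: x = 0.834, y = 0.417

y_o-xylene = 0.417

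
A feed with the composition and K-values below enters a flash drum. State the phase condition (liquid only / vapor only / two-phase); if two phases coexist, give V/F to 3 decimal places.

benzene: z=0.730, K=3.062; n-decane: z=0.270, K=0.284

ΣzᵢKᵢ = 2.312; Σzᵢ/Kᵢ = 1.189.
Both exceed 1, so a two-phase solution exists.
Rachford–Rice: g(ψ) = Σ zᵢ(Kᵢ−1)/(1+ψ(Kᵢ−1)) = 0.
Binary case is linear: z₁(K₁−1)(1+ψ(K₂−1)) + z₂(K₂−1)(1+ψ(K₁−1)) = 0
⇒ ψ = [z₁(K₁−1)+z₂(K₂−1)] / [−(K₁−1)(K₂−1)] = 1.3119/1.4764 = 0.889

two-phase, V/F = 0.889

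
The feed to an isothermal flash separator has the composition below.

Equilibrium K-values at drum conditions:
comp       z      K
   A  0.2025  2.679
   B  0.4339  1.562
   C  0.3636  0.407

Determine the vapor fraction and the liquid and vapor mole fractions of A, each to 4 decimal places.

ψ = 0.6321, x_A = 0.0982, y_A = 0.2632

Material balance + equilibrium reduce to Σ zᵢ(Kᵢ−1)/(1+ψ(Kᵢ−1)) = 0.
Check two-phase: ΣzᵢKᵢ = 1.3682 > 1 and Σzᵢ/Kᵢ = 1.2467 > 1, so g(0) = 0.3682 > 0 and g(1) = -0.2467 < 0.
Iterate (Newton) starting at ψ = 0.5:
  ψ = 0.5000: g = 0.06870, g' = -0.5106 → ψ = 0.6346
  ψ = 0.6346: g = -0.00134, g' = -0.5370 → ψ = 0.6321
Converged at ψ = 0.6321.
Compositions from xᵢ = zᵢ/(1+ψ(Kᵢ−1)), yᵢ = Kᵢxᵢ:
  A: x = 0.0982, y = 0.2632
  B: x = 0.3202, y = 0.5001
  C: x = 0.5816, y = 0.2367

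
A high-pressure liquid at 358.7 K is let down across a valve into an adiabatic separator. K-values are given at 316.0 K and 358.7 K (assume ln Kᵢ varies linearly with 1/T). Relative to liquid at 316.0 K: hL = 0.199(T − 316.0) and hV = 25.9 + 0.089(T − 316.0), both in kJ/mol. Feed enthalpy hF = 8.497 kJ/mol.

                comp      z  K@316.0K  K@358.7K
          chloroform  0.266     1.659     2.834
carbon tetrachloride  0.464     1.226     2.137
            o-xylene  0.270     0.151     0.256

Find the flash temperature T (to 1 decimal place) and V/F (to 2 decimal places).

Adiabatic flash: solve Rachford–Rice at each trial T, then check hF = ψ·hV(T) + (1−ψ)·hL(T).
  T = 316.0 K: K = (1.659, 1.226, 0.151), RR gives ψ = 0.145, H_out = 3.765 kJ/mol
  T = 358.7 K: K = (2.834, 2.137, 0.256), RR gives ψ = 0.781, H_out = 25.066 kJ/mol
  T = 337.4 K: K = (2.207, 1.648, 0.200), RR gives ψ = 0.585, H_out = 18.042 kJ/mol
  T = 326.7 K: K = (1.922, 1.429, 0.175), RR gives ψ = 0.427, H_out = 12.684 kJ/mol
  T = 321.4 K: K = (1.789, 1.326, 0.163), RR gives ψ = 0.311, H_out = 8.957 kJ/mol
  T = 318.7 K: K = (1.723, 1.275, 0.157), RR gives ψ = 0.236, H_out = 6.588 kJ/mol
  T = 320.0 K: K = (1.755, 1.300, 0.160), RR gives ψ = 0.274, H_out = 7.778 kJ/mol
  T = 320.7 K: K = (1.772, 1.313, 0.161), RR gives ψ = 0.293, H_out = 8.380 kJ/mol
Linear interpolation between T = 320.7 (H_out = 8.380) and T = 321.4 (H_out = 8.957) on hF = 8.497 gives T ≈ 320.8 K, at which ψ = 0.30.

T = 320.8 K, V/F = 0.30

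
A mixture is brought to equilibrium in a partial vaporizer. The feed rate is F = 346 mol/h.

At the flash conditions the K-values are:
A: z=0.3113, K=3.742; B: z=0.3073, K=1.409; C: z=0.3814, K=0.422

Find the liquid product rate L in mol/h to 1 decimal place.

Material balance + equilibrium reduce to Σ zᵢ(Kᵢ−1)/(1+ψ(Kᵢ−1)) = 0.
g(0) = ΣzᵢKᵢ − 1 = 0.7588 and g(1) = 1 − Σzᵢ/Kᵢ = -0.2051, so a root lies in (0, 1).
Iterate (Newton) starting at ψ = 0.32:
  ψ = 0.3200: g = 0.29532, g' = -0.8960 → ψ = 0.6496
  ψ = 0.6496: g = 0.05324, g' = -0.6614 → ψ = 0.7301
  ψ = 0.7301: g = -0.00026, g' = -0.6716 → ψ = 0.7297
Converged at ψ = 0.7297.
Then V = ψ·F = 0.7297·346 = 252.5 mol/h and L = F − V = 93.5 mol/h.

L = 93.5 mol/h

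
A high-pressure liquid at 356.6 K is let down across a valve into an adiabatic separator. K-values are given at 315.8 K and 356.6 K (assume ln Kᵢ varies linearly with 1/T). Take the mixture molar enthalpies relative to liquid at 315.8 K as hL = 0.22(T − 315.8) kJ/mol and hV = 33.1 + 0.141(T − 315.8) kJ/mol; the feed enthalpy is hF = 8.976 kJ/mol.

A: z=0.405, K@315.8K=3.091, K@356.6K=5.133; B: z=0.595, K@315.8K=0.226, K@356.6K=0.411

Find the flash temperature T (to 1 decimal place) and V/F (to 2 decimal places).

T = 318.1 K, V/F = 0.26

Adiabatic flash: solve Rachford–Rice at each trial T, then check hF = ψ·hV(T) + (1−ψ)·hL(T).
  T = 315.8 K: K = (3.091, 0.226), RR gives ψ = 0.239, H_out = 7.901 kJ/mol
  T = 356.6 K: K = (5.133, 0.411), RR gives ψ = 0.544, H_out = 25.218 kJ/mol
  T = 336.2 K: K = (4.045, 0.310), RR gives ψ = 0.392, H_out = 16.827 kJ/mol
  T = 326.0 K: K = (3.551, 0.266), RR gives ψ = 0.319, H_out = 12.534 kJ/mol
  T = 320.9 K: K = (3.317, 0.246), RR gives ψ = 0.280, H_out = 10.277 kJ/mol
  T = 318.4 K: K = (3.205, 0.236), RR gives ψ = 0.260, H_out = 9.130 kJ/mol
  T = 317.1 K: K = (3.148, 0.231), RR gives ψ = 0.250, H_out = 8.520 kJ/mol
Linear interpolation between T = 317.1 (H_out = 8.520) and T = 318.4 (H_out = 9.130) on hF = 8.976 gives T ≈ 318.1 K, at which ψ = 0.26.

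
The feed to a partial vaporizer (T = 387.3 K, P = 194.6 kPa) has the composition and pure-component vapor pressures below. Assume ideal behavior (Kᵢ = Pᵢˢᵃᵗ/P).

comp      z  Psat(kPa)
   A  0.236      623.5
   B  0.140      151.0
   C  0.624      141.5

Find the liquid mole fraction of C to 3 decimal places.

Raoult's law: Kᵢ = Pᵢˢᵃᵗ/P = Pᵢˢᵃᵗ/194.6.
  K_A = 623.5/194.6 = 3.20401, K_B = 151.0/194.6 = 0.77595, K_C = 141.5/194.6 = 0.72713
Let β = V/F and solve Σ zᵢ(Kᵢ−1)/(1+β(Kᵢ−1)) = 0.
g(0) = ΣzᵢKᵢ − 1 = 0.319 and g(1) = 1 − Σzᵢ/Kᵢ = -0.112, so a root lies in (0, 1).
Iterate (Newton) starting at β = 0.5:
  β = 0.500: g = 0.0150, g' = -0.331 → β = 0.545
  β = 0.545: g = 0.0005, g' = -0.310 → β = 0.547
Converged at β = 0.547.
Compositions from xᵢ = zᵢ/(1+β(Kᵢ−1)), yᵢ = Kᵢxᵢ:
  A: x = 0.107, y = 0.343
  B: x = 0.160, y = 0.124
  C: x = 0.733, y = 0.533

x_C = 0.733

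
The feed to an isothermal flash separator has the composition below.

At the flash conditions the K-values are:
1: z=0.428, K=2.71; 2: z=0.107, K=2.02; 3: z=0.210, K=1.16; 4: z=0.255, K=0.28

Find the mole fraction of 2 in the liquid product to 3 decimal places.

x_2 = 0.060

Newton iteration, V/F⁰ = 0.5:
  V/F = 0.500: g = 0.2111, g' = -0.740 → V/F = 0.785
  V/F = 0.785: g = -0.0196, g' = -0.966 → V/F = 0.765
Converged at V/F = 0.765.
Compositions from xᵢ = zᵢ/(1+V/F(Kᵢ−1)), yᵢ = Kᵢxᵢ:
  1: x = 0.185, y = 0.503
  2: x = 0.060, y = 0.121
  3: x = 0.187, y = 0.217
  4: x = 0.567, y = 0.159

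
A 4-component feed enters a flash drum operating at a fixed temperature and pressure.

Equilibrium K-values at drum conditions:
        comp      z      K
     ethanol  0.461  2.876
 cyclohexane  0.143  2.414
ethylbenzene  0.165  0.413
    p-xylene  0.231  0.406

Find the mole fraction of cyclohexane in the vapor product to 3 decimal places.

Let ψ = V/F and solve Σ zᵢ(Kᵢ−1)/(1+ψ(Kᵢ−1)) = 0.
Feasibility: ΣzᵢKᵢ = 1.833, Σzᵢ/Kᵢ = 1.188 — both > 1, two phases present.
Newton–Raphson from ψ = 0.64:
  ψ = 0.640: g = 0.1226, g' = -0.772 → ψ = 0.799
  ψ = 0.799: g = -0.0025, g' = -0.820 → ψ = 0.796
Converged at ψ = 0.796.
Compositions from xᵢ = zᵢ/(1+ψ(Kᵢ−1)), yᵢ = Kᵢxᵢ:
  ethanol: x = 0.185, y = 0.532
  cyclohexane: x = 0.067, y = 0.162
  ethylbenzene: x = 0.310, y = 0.128
  p-xylene: x = 0.438, y = 0.178

y_cyclohexane = 0.162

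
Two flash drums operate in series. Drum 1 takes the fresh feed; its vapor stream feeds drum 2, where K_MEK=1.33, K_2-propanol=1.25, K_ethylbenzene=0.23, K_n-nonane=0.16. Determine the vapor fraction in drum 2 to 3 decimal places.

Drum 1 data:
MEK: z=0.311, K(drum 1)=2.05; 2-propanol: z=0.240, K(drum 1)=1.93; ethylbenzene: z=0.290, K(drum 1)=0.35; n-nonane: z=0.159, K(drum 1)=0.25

V/F (drum 2) = 0.401

Drum 1:
Rachford–Rice: g(ψ₁) = Σ zᵢ(Kᵢ−1)/(1+ψ₁(Kᵢ−1)) = 0.
g(0) = ΣzᵢKᵢ − 1 = 0.242 and g(1) = 1 − Σzᵢ/Kᵢ = -0.741, so a root lies in (0, 1).
Iterate (Newton) starting at ψ₁ = 0.67:
  ψ₁ = 0.670: g = -0.2444, g' = -0.943 → ψ₁ = 0.411
  ψ₁ = 0.411: g = -0.0398, g' = -0.691 → ψ₁ = 0.353
  ψ₁ = 0.353: g = -0.0006, g' = -0.672 → ψ₁ = 0.352
Converged at ψ₁ = 0.352.
Drum-1 compositions:
  MEK: x = 0.227, y = 0.465
  2-propanol: x = 0.181, y = 0.349
  ethylbenzene: x = 0.376, y = 0.132
  n-nonane: x = 0.216, y = 0.054
Drum-2 feed = drum-1 vapor: z₂ = (0.4654, 0.3489, 0.1316, 0.0540).
Drum 2:
Let ψ₂ = V/F and solve Σ zᵢ(Kᵢ−1)/(1+ψ₂(Kᵢ−1)) = 0.
g(0) = ΣzᵢKᵢ − 1 = 0.094 and g(1) = 1 − Σzᵢ/Kᵢ = -0.539, so a root lies in (0, 1).
Newton iteration, ψ₂⁰ = 0.55:
  ψ₂ = 0.550: g = -0.0535, g' = -0.420 → ψ₂ = 0.423
  ψ₂ = 0.423: g = -0.0069, g' = -0.320 → ψ₂ = 0.401
Converged at ψ₂ = 0.401.
  MEK: x = 0.411, y = 0.547
  2-propanol: x = 0.317, y = 0.396
  ethylbenzene: x = 0.190, y = 0.044
  n-nonane: x = 0.081, y = 0.013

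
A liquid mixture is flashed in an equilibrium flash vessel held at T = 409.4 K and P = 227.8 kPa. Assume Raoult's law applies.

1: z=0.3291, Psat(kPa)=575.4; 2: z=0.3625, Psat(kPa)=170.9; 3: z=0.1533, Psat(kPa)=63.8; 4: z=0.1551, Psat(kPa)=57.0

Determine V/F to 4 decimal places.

Raoult's law: Kᵢ = Pᵢˢᵃᵗ/P = Pᵢˢᵃᵗ/227.8.
  K_1 = 575.4/227.8 = 2.525900, K_2 = 170.9/227.8 = 0.750219, K_3 = 63.8/227.8 = 0.280070, K_4 = 57.0/227.8 = 0.250219
Iterate (Newton) starting at V/F = 0.31:
  V/F = 0.3100: g = -0.05081, g' = -0.6594 → V/F = 0.2329
  V/F = 0.2329: g = 0.00084, g' = -0.6853 → V/F = 0.2342
Converged at V/F = 0.2342.

V/F = 0.2342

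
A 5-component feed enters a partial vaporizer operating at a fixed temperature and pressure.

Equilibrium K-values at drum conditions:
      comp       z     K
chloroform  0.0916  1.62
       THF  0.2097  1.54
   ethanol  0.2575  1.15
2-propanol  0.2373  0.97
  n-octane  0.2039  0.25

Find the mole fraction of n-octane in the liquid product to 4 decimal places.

x_n-octane = 0.2427

Material balance + equilibrium reduce to Σ zᵢ(Kᵢ−1)/(1+V/F(Kᵢ−1)) = 0.
Check two-phase: ΣzᵢKᵢ = 1.0486 > 1 and Σzᵢ/Kᵢ = 1.4769 > 1, so g(0) = 0.0486 > 0 and g(1) = -0.4769 < 0.
Iterate (Newton) starting at V/F = 0.61:
  V/F = 0.6100: g = -0.12737, g' = -0.4479 → V/F = 0.3257
  V/F = 0.3257: g = -0.02916, g' = -0.2749 → V/F = 0.2196
  V/F = 0.2196: g = -0.00163, g' = -0.2462 → V/F = 0.2130
Converged at V/F = 0.2130.
Compositions from xᵢ = zᵢ/(1+V/F(Kᵢ−1)), yᵢ = Kᵢxᵢ:
  chloroform: x = 0.0809, y = 0.1311
  THF: x = 0.1881, y = 0.2896
  ethanol: x = 0.2495, y = 0.2870
  2-propanol: x = 0.2388, y = 0.2317
  n-octane: x = 0.2427, y = 0.0607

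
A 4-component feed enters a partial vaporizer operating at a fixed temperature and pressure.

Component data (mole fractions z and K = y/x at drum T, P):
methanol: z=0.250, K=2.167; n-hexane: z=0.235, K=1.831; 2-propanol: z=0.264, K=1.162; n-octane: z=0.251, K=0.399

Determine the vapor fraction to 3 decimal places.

ψ = 0.831

Iterate (Newton) starting at ψ = 0.5:
  ψ = 0.500: g = 0.1461, g' = -0.408 → ψ = 0.858
  ψ = 0.858: g = -0.0142, g' = -0.532 → ψ = 0.831
Converged at ψ = 0.831.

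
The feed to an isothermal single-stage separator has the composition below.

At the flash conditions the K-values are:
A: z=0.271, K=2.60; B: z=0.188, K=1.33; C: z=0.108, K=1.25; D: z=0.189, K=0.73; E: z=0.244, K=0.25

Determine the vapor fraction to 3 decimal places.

ψ = 0.443

Let ψ = V/F and solve Σ zᵢ(Kᵢ−1)/(1+ψ(Kᵢ−1)) = 0.
Check two-phase: ΣzᵢKᵢ = 1.289 > 1 and Σzᵢ/Kᵢ = 1.567 > 1, so g(0) = 0.289 > 0 and g(1) = -0.567 < 0.
Newton iteration, ψ⁰ = 0.69:
  ψ = 0.690: g = -0.1623, g' = -0.786 → ψ = 0.483
  ψ = 0.483: g = -0.0236, g' = -0.597 → ψ = 0.444
  ψ = 0.444: g = -0.0003, g' = -0.584 → ψ = 0.443
Converged at ψ = 0.443.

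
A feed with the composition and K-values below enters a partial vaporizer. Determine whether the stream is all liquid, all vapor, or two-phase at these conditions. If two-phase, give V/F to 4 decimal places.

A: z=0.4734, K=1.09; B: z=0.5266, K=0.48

all liquid

ΣzᵢKᵢ = 0.7688; Σzᵢ/Kᵢ = 1.5314.
Since ΣzᵢKᵢ < 1 the mixture is below its bubble point — single liquid phase.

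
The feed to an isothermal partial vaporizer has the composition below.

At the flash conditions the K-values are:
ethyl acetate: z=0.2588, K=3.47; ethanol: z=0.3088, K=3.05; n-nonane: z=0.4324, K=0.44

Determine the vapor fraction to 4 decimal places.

ψ = 0.8196

Newton iteration, ψ⁰ = 0.47:
  ψ = 0.4700: g = 0.28958, g' = -0.9245 → ψ = 0.7832
  ψ = 0.7832: g = 0.02946, g' = -0.8047 → ψ = 0.8198
  ψ = 0.8198: g = -0.00020, g' = -0.8166 → ψ = 0.8196
Converged at ψ = 0.8196.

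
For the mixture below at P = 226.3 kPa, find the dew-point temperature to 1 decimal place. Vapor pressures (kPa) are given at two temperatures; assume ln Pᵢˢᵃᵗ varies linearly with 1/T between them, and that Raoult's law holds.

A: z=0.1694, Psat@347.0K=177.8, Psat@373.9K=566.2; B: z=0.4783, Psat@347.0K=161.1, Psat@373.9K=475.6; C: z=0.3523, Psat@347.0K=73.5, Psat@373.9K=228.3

T = 362.8 K

Dew-point temperature: Σzᵢ·P/Pᵢˢᵃᵗ(T) = 1. Interpolate ln Pᵢˢᵃᵗ = aᵢ + bᵢ/T.
  T = 347.0 K: ΣzᵢP/Pᵢˢᵃᵗ = 1.9722
  T = 373.9 K: ΣzᵢP/Pᵢˢᵃᵗ = 0.6445
  T = 360.4 K: ΣzᵢP/Pᵢˢᵃᵗ = 1.1063
  T = 367.1 K: ΣzᵢP/Pᵢˢᵃᵗ = 0.8419
  T = 363.8 K: ΣzᵢP/Pᵢˢᵃᵗ = 0.9619
  T = 362.1 K: ΣzᵢP/Pᵢˢᵃᵗ = 1.0313
  T = 363.0 K: ΣzᵢP/Pᵢˢᵃᵗ = 0.9939
  T = 362.6 K: ΣzᵢP/Pᵢˢᵃᵗ = 1.0103
  T = 362.8 K: ΣzᵢP/Pᵢˢᵃᵗ = 1.0020
Interpolating between 362.8 K and 363.0 K gives T ≈ 362.8 K.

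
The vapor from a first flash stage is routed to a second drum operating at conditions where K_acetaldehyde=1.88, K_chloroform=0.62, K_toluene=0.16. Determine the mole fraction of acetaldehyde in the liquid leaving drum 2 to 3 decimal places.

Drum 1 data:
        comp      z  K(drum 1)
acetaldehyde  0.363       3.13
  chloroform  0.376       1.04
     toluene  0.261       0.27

x_acetaldehyde (drum 2) = 0.370

Drum 1:
Rachford–Rice: g(ψ₁) = Σ zᵢ(Kᵢ−1)/(1+ψ₁(Kᵢ−1)) = 0.
g(0) = ΣzᵢKᵢ − 1 = 0.598 and g(1) = 1 − Σzᵢ/Kᵢ = -0.444, so a root lies in (0, 1).
Newton–Raphson from ψ₁ = 0.5:
  ψ₁ = 0.500: g = 0.0891, g' = -0.732 → ψ₁ = 0.622
  ψ₁ = 0.622: g = -0.0016, g' = -0.772 → ψ₁ = 0.620
Converged at ψ₁ = 0.620.
Drum-1 compositions:
  acetaldehyde: x = 0.156, y = 0.490
  chloroform: x = 0.367, y = 0.382
  toluene: x = 0.477, y = 0.129
Drum-2 feed = drum-1 vapor: z₂ = (0.4897, 0.3816, 0.1287).
Drum 2:
Material balance + equilibrium reduce to Σ zᵢ(Kᵢ−1)/(1+ψ₂(Kᵢ−1)) = 0.
Check two-phase: ΣzᵢKᵢ = 1.178 > 1 and Σzᵢ/Kᵢ = 1.680 > 1, so g(0) = 0.178 > 0 and g(1) = -0.680 < 0.
Iterate (Newton) starting at ψ₂ = 0.39:
  ψ₂ = 0.390: g = -0.0101, g' = -0.487 → ψ₂ = 0.369
Converged at ψ₂ = 0.369.
  acetaldehyde: x = 0.370, y = 0.695
  chloroform: x = 0.444, y = 0.275
  toluene: x = 0.187, y = 0.030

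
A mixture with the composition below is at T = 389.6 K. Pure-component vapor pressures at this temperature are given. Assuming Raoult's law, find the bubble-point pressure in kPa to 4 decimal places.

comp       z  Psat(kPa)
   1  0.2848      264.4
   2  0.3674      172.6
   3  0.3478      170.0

Pbub = 197.8404 kPa

At the bubble point ψ → 0, so ΣzᵢKᵢ = 1 with Kᵢ = Pᵢˢᵃᵗ/P ⇒ P = ΣzᵢPᵢˢᵃᵗ.
P = 0.2848·264.4 + 0.3674·172.6 + 0.3478·170.0 = 197.8404 kPa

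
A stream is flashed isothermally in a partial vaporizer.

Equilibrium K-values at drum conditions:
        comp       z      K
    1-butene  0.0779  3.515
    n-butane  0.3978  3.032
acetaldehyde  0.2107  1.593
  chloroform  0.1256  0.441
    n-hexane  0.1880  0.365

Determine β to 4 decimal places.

Rachford–Rice: g(β) = Σ zᵢ(Kᵢ−1)/(1+β(Kᵢ−1)) = 0.
Check two-phase: ΣzᵢKᵢ = 1.9396 > 1 and Σzᵢ/Kᵢ = 1.0855 > 1, so g(0) = 0.9396 > 0 and g(1) = -0.0855 < 0.
Iterate (Newton) starting at β = 0.68:
  β = 0.6800: g = 0.17735, g' = -0.7312 → β = 0.9225
  β = 0.9225: g = -0.01223, g' = -0.8837 → β = 0.9087
  β = 0.9087: g = -0.00013, g' = -0.8655 → β = 0.9085
Converged at β = 0.9085.

β = 0.9085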